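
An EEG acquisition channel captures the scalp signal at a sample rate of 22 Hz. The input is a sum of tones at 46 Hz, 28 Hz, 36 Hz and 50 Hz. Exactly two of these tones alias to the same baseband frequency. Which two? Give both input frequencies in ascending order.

28 Hz, 50 Hz

fs/2 = 11 Hz.
46 Hz mod fs = 2 Hz.
2 Hz ≤ fs/2 = 11 Hz, appears at 2 Hz.
28 Hz mod fs = 6 Hz.
6 Hz ≤ fs/2 = 11 Hz, appears at 6 Hz.
36 Hz mod fs = 14 Hz.
14 Hz > fs/2 = 11 Hz, folds to fs − 14 Hz = 8 Hz.
50 Hz mod fs = 6 Hz.
6 Hz ≤ fs/2 = 11 Hz, appears at 6 Hz.
28 Hz and 50 Hz both map to 6 Hz.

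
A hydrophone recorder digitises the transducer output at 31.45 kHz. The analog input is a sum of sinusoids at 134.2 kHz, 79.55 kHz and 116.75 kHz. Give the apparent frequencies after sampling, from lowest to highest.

fs/2 = 15.725 kHz.
134.2 kHz mod fs = 8.4 kHz.
8.4 kHz ≤ fs/2 = 15.725 kHz, appears at 8.4 kHz.
79.55 kHz mod fs = 16.65 kHz.
16.65 kHz > fs/2 = 15.725 kHz, folds to fs − 16.65 kHz = 14.8 kHz.
116.75 kHz mod fs = 22.4 kHz.
22.4 kHz > fs/2 = 15.725 kHz, folds to fs − 22.4 kHz = 9.05 kHz.
Distinct values: {8.4 kHz, 9.05 kHz, 14.8 kHz}.

8.4 kHz, 9.05 kHz, 14.8 kHz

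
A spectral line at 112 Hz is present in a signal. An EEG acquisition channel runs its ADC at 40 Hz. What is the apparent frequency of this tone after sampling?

8 Hz

112 Hz mod fs = 32 Hz.
32 Hz > fs/2 = 20 Hz, folds to fs − 32 Hz = 8 Hz.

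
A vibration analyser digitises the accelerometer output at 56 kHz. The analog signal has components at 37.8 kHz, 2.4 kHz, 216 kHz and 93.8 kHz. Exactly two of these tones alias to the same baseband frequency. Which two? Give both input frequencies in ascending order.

fs/2 = 28 kHz.
37.8 kHz > fs/2 = 28 kHz, folds to fs − 37.8 kHz = 18.2 kHz.
2.4 kHz ≤ fs/2 = 28 kHz, passes unchanged.
216 kHz mod fs = 48 kHz.
48 kHz > fs/2 = 28 kHz, folds to fs − 48 kHz = 8 kHz.
93.8 kHz mod fs = 37.8 kHz.
37.8 kHz > fs/2 = 28 kHz, folds to fs − 37.8 kHz = 18.2 kHz.
37.8 kHz and 93.8 kHz both map to 18.2 kHz.

37.8 kHz, 93.8 kHz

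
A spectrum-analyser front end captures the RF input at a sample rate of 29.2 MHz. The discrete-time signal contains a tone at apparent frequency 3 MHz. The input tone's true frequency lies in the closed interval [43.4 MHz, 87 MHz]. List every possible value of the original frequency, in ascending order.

55.4 MHz, 61.4 MHz, 84.6 MHz

Frequencies that alias to 3 MHz are k·fs ± 3 MHz for integer k ≥ 0.
k=0: 3 MHz.
k=1: 26.2 MHz, 32.2 MHz.
k=2: 55.4 MHz, 61.4 MHz.
k=3: 84.6 MHz, 90.6 MHz.
k=4: 113.8 MHz, 119.8 MHz.
Within [43.4 MHz, 87 MHz]: 55.4 MHz, 61.4 MHz, 84.6 MHz.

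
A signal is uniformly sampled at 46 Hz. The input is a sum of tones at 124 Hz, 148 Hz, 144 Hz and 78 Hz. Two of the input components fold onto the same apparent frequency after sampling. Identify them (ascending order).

fs/2 = 23 Hz.
124 Hz mod fs = 32 Hz.
32 Hz > fs/2 = 23 Hz, folds to fs − 32 Hz = 14 Hz.
148 Hz mod fs = 10 Hz.
10 Hz ≤ fs/2 = 23 Hz, appears at 10 Hz.
144 Hz mod fs = 6 Hz.
6 Hz ≤ fs/2 = 23 Hz, appears at 6 Hz.
78 Hz mod fs = 32 Hz.
32 Hz > fs/2 = 23 Hz, folds to fs − 32 Hz = 14 Hz.
78 Hz and 124 Hz both map to 14 Hz.

78 Hz, 124 Hz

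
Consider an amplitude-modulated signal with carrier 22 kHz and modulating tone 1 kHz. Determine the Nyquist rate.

AM sidebands sit at fc ± fm = 21 kHz and 23 kHz.
Highest-frequency component: 23 kHz.
Nyquist rate = 2 × 23 kHz = 46 kHz.

46 kHz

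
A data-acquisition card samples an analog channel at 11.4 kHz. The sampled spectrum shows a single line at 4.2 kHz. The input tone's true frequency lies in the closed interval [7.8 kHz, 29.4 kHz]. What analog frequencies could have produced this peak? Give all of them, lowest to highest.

Frequencies that alias to 4.2 kHz are k·fs ± 4.2 kHz for integer k ≥ 0.
k=0: 4.2 kHz.
k=1: 7.2 kHz, 15.6 kHz.
k=2: 18.6 kHz, 27 kHz.
k=3: 30 kHz, 38.4 kHz.
Within [7.8 kHz, 29.4 kHz]: 15.6 kHz, 18.6 kHz, 27 kHz.

15.6 kHz, 18.6 kHz, 27 kHz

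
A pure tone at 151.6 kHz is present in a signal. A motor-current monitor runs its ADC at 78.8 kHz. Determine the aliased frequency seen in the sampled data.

151.6 kHz mod fs = 72.8 kHz.
72.8 kHz > fs/2 = 39.4 kHz, folds to fs − 72.8 kHz = 6 kHz.

6 kHz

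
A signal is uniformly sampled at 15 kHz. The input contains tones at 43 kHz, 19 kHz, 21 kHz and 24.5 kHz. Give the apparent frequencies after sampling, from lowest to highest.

2 kHz, 4 kHz, 5.5 kHz, 6 kHz

fs/2 = 7.5 kHz.
43 kHz mod fs = 13 kHz.
13 kHz > fs/2 = 7.5 kHz, folds to fs − 13 kHz = 2 kHz.
19 kHz mod fs = 4 kHz.
4 kHz ≤ fs/2 = 7.5 kHz, appears at 4 kHz.
21 kHz mod fs = 6 kHz.
6 kHz ≤ fs/2 = 7.5 kHz, appears at 6 kHz.
24.5 kHz mod fs = 9.5 kHz.
9.5 kHz > fs/2 = 7.5 kHz, folds to fs − 9.5 kHz = 5.5 kHz.
Distinct values: {2 kHz, 4 kHz, 5.5 kHz, 6 kHz}.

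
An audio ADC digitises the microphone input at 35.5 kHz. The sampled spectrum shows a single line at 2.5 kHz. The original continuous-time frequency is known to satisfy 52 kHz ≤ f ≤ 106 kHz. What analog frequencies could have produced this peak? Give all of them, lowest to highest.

68.5 kHz, 73.5 kHz, 104 kHz

Frequencies that alias to 2.5 kHz are k·fs ± 2.5 kHz for integer k ≥ 0.
k=0: 2.5 kHz.
k=1: 33 kHz, 38 kHz.
k=2: 68.5 kHz, 73.5 kHz.
k=3: 104 kHz, 109 kHz.
k=4: 139.5 kHz, 144.5 kHz.
Within [52 kHz, 106 kHz]: 68.5 kHz, 73.5 kHz, 104 kHz.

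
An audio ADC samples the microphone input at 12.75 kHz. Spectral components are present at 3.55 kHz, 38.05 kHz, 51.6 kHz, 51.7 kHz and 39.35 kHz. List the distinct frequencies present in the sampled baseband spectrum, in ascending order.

0.2 kHz, 0.6 kHz, 0.7 kHz, 1.1 kHz, 3.55 kHz

fs/2 = 6.375 kHz.
3.55 kHz ≤ fs/2 = 6.375 kHz, passes unchanged.
38.05 kHz mod fs = 12.55 kHz.
12.55 kHz > fs/2 = 6.375 kHz, folds to fs − 12.55 kHz = 0.2 kHz.
51.6 kHz mod fs = 0.6 kHz.
0.6 kHz ≤ fs/2 = 6.375 kHz, appears at 0.6 kHz.
51.7 kHz mod fs = 0.7 kHz.
0.7 kHz ≤ fs/2 = 6.375 kHz, appears at 0.7 kHz.
39.35 kHz mod fs = 1.1 kHz.
1.1 kHz ≤ fs/2 = 6.375 kHz, appears at 1.1 kHz.
Distinct values: {0.2 kHz, 0.6 kHz, 0.7 kHz, 1.1 kHz, 3.55 kHz}.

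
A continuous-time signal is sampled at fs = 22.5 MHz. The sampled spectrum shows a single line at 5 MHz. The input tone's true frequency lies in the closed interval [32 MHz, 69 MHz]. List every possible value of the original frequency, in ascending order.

Frequencies that alias to 5 MHz are k·fs ± 5 MHz for integer k ≥ 0.
k=0: 5 MHz.
k=1: 17.5 MHz, 27.5 MHz.
k=2: 40 MHz, 50 MHz.
k=3: 62.5 MHz, 72.5 MHz.
k=4: 85 MHz, 95 MHz.
Within [32 MHz, 69 MHz]: 40 MHz, 50 MHz, 62.5 MHz.

40 MHz, 50 MHz, 62.5 MHz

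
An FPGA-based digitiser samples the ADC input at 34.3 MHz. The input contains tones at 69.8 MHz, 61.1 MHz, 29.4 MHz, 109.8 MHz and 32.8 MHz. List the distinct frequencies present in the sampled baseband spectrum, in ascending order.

1.2 MHz, 1.5 MHz, 4.9 MHz, 6.9 MHz, 7.5 MHz

fs/2 = 17.15 MHz.
69.8 MHz mod fs = 1.2 MHz.
1.2 MHz ≤ fs/2 = 17.15 MHz, appears at 1.2 MHz.
61.1 MHz mod fs = 26.8 MHz.
26.8 MHz > fs/2 = 17.15 MHz, folds to fs − 26.8 MHz = 7.5 MHz.
29.4 MHz > fs/2 = 17.15 MHz, folds to fs − 29.4 MHz = 4.9 MHz.
109.8 MHz mod fs = 6.9 MHz.
6.9 MHz ≤ fs/2 = 17.15 MHz, appears at 6.9 MHz.
32.8 MHz > fs/2 = 17.15 MHz, folds to fs − 32.8 MHz = 1.5 MHz.
Distinct values: {1.2 MHz, 1.5 MHz, 4.9 MHz, 6.9 MHz, 7.5 MHz}.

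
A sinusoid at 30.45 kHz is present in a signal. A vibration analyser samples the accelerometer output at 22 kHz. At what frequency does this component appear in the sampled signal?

8.45 kHz

30.45 kHz mod fs = 8.45 kHz.
8.45 kHz ≤ fs/2 = 11 kHz, appears at 8.45 kHz.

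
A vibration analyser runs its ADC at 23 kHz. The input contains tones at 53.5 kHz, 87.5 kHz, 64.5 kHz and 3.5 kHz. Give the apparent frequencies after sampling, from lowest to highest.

3.5 kHz, 4.5 kHz, 7.5 kHz

fs/2 = 11.5 kHz.
53.5 kHz mod fs = 7.5 kHz.
7.5 kHz ≤ fs/2 = 11.5 kHz, appears at 7.5 kHz.
87.5 kHz mod fs = 18.5 kHz.
18.5 kHz > fs/2 = 11.5 kHz, folds to fs − 18.5 kHz = 4.5 kHz.
64.5 kHz mod fs = 18.5 kHz.
18.5 kHz > fs/2 = 11.5 kHz, folds to fs − 18.5 kHz = 4.5 kHz.
3.5 kHz ≤ fs/2 = 11.5 kHz, passes unchanged.
Distinct values: {3.5 kHz, 4.5 kHz, 7.5 kHz}.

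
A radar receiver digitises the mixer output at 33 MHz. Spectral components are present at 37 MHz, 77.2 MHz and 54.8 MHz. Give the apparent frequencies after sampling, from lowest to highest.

4 MHz, 11.2 MHz

fs/2 = 16.5 MHz.
37 MHz mod fs = 4 MHz.
4 MHz ≤ fs/2 = 16.5 MHz, appears at 4 MHz.
77.2 MHz mod fs = 11.2 MHz.
11.2 MHz ≤ fs/2 = 16.5 MHz, appears at 11.2 MHz.
54.8 MHz mod fs = 21.8 MHz.
21.8 MHz > fs/2 = 16.5 MHz, folds to fs − 21.8 MHz = 11.2 MHz.
Distinct values: {4 MHz, 11.2 MHz}.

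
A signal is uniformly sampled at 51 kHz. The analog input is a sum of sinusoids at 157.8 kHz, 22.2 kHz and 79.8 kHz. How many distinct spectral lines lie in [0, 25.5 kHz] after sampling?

fs/2 = 25.5 kHz.
157.8 kHz mod fs = 4.8 kHz.
4.8 kHz ≤ fs/2 = 25.5 kHz, appears at 4.8 kHz.
22.2 kHz ≤ fs/2 = 25.5 kHz, passes unchanged.
79.8 kHz mod fs = 28.8 kHz.
28.8 kHz > fs/2 = 25.5 kHz, folds to fs − 28.8 kHz = 22.2 kHz.
Distinct values: {4.8 kHz, 22.2 kHz} → 2.

2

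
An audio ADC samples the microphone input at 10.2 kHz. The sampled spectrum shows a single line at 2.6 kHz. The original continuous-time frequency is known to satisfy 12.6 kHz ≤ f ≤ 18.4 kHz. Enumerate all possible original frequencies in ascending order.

Frequencies that alias to 2.6 kHz are k·fs ± 2.6 kHz for integer k ≥ 0.
k=0: 2.6 kHz.
k=1: 7.6 kHz, 12.8 kHz.
k=2: 17.8 kHz, 23 kHz.
k=3: 28 kHz, 33.2 kHz.
Within [12.6 kHz, 18.4 kHz]: 12.8 kHz, 17.8 kHz.

12.8 kHz, 17.8 kHz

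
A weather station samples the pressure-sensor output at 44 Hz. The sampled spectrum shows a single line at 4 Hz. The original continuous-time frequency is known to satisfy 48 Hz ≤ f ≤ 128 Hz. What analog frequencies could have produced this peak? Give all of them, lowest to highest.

48 Hz, 84 Hz, 92 Hz, 128 Hz

Frequencies that alias to 4 Hz are k·fs ± 4 Hz for integer k ≥ 0.
k=0: 4 Hz.
k=1: 40 Hz, 48 Hz.
k=2: 84 Hz, 92 Hz.
k=3: 128 Hz, 136 Hz.
k=4: 172 Hz, 180 Hz.
Within [48 Hz, 128 Hz]: 48 Hz, 84 Hz, 92 Hz, 128 Hz.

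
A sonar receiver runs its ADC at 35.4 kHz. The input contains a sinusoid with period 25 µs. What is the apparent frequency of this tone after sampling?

4.6 kHz

T = 25 µs → f = 1/T = 40 kHz.
40 kHz mod fs = 4.6 kHz.
4.6 kHz ≤ fs/2 = 17.7 kHz, appears at 4.6 kHz.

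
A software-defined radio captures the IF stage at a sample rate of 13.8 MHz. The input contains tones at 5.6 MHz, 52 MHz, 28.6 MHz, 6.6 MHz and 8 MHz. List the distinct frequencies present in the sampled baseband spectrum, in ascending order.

1 MHz, 3.2 MHz, 5.6 MHz, 5.8 MHz, 6.6 MHz

fs/2 = 6.9 MHz.
5.6 MHz ≤ fs/2 = 6.9 MHz, passes unchanged.
52 MHz mod fs = 10.6 MHz.
10.6 MHz > fs/2 = 6.9 MHz, folds to fs − 10.6 MHz = 3.2 MHz.
28.6 MHz mod fs = 1 MHz.
1 MHz ≤ fs/2 = 6.9 MHz, appears at 1 MHz.
6.6 MHz ≤ fs/2 = 6.9 MHz, passes unchanged.
8 MHz > fs/2 = 6.9 MHz, folds to fs − 8 MHz = 5.8 MHz.
Distinct values: {1 MHz, 3.2 MHz, 5.6 MHz, 5.8 MHz, 6.6 MHz}.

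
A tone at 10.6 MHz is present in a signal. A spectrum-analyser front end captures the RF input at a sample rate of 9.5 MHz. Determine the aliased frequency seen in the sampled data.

1.1 MHz

10.6 MHz mod fs = 1.1 MHz.
1.1 MHz ≤ fs/2 = 4.75 MHz, appears at 1.1 MHz.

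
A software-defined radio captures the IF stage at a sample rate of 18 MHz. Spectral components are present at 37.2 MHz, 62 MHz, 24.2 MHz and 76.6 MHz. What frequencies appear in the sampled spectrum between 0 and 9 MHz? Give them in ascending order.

fs/2 = 9 MHz.
37.2 MHz mod fs = 1.2 MHz.
1.2 MHz ≤ fs/2 = 9 MHz, appears at 1.2 MHz.
62 MHz mod fs = 8 MHz.
8 MHz ≤ fs/2 = 9 MHz, appears at 8 MHz.
24.2 MHz mod fs = 6.2 MHz.
6.2 MHz ≤ fs/2 = 9 MHz, appears at 6.2 MHz.
76.6 MHz mod fs = 4.6 MHz.
4.6 MHz ≤ fs/2 = 9 MHz, appears at 4.6 MHz.
Distinct values: {1.2 MHz, 4.6 MHz, 6.2 MHz, 8 MHz}.

1.2 MHz, 4.6 MHz, 6.2 MHz, 8 MHz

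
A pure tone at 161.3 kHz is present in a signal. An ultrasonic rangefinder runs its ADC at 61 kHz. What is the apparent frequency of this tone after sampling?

21.7 kHz

161.3 kHz mod fs = 39.3 kHz.
39.3 kHz > fs/2 = 30.5 kHz, folds to fs − 39.3 kHz = 21.7 kHz.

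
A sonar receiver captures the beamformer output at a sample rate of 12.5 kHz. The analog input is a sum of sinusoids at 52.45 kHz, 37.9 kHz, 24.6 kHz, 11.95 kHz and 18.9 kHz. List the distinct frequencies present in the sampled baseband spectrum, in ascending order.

0.4 kHz, 0.55 kHz, 2.45 kHz, 6.1 kHz

fs/2 = 6.25 kHz.
52.45 kHz mod fs = 2.45 kHz.
2.45 kHz ≤ fs/2 = 6.25 kHz, appears at 2.45 kHz.
37.9 kHz mod fs = 0.4 kHz.
0.4 kHz ≤ fs/2 = 6.25 kHz, appears at 0.4 kHz.
24.6 kHz mod fs = 12.1 kHz.
12.1 kHz > fs/2 = 6.25 kHz, folds to fs − 12.1 kHz = 0.4 kHz.
11.95 kHz > fs/2 = 6.25 kHz, folds to fs − 11.95 kHz = 0.55 kHz.
18.9 kHz mod fs = 6.4 kHz.
6.4 kHz > fs/2 = 6.25 kHz, folds to fs − 6.4 kHz = 6.1 kHz.
Distinct values: {0.4 kHz, 0.55 kHz, 2.45 kHz, 6.1 kHz}.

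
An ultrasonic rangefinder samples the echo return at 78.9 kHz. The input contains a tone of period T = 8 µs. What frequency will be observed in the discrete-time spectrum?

32.8 kHz

T = 8 µs → f = 1/T = 125 kHz.
125 kHz mod fs = 46.1 kHz.
46.1 kHz > fs/2 = 39.45 kHz, folds to fs − 46.1 kHz = 32.8 kHz.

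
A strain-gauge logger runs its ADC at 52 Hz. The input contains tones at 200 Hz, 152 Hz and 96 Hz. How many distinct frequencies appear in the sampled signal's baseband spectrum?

2

fs/2 = 26 Hz.
200 Hz mod fs = 44 Hz.
44 Hz > fs/2 = 26 Hz, folds to fs − 44 Hz = 8 Hz.
152 Hz mod fs = 48 Hz.
48 Hz > fs/2 = 26 Hz, folds to fs − 48 Hz = 4 Hz.
96 Hz mod fs = 44 Hz.
44 Hz > fs/2 = 26 Hz, folds to fs − 44 Hz = 8 Hz.
Distinct values: {4 Hz, 8 Hz} → 2.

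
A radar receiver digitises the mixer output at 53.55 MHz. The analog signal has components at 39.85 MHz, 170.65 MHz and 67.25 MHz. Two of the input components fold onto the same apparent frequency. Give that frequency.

13.7 MHz

fs/2 = 26.775 MHz.
39.85 MHz > fs/2 = 26.775 MHz, folds to fs − 39.85 MHz = 13.7 MHz.
170.65 MHz mod fs = 10 MHz.
10 MHz ≤ fs/2 = 26.775 MHz, appears at 10 MHz.
67.25 MHz mod fs = 13.7 MHz.
13.7 MHz ≤ fs/2 = 26.775 MHz, appears at 13.7 MHz.
39.85 MHz and 67.25 MHz both map to 13.7 MHz.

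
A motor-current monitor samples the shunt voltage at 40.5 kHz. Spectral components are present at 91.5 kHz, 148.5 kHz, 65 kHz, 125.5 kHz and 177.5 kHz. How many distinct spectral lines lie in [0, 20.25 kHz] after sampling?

fs/2 = 20.25 kHz.
91.5 kHz mod fs = 10.5 kHz.
10.5 kHz ≤ fs/2 = 20.25 kHz, appears at 10.5 kHz.
148.5 kHz mod fs = 27 kHz.
27 kHz > fs/2 = 20.25 kHz, folds to fs − 27 kHz = 13.5 kHz.
65 kHz mod fs = 24.5 kHz.
24.5 kHz > fs/2 = 20.25 kHz, folds to fs − 24.5 kHz = 16 kHz.
125.5 kHz mod fs = 4 kHz.
4 kHz ≤ fs/2 = 20.25 kHz, appears at 4 kHz.
177.5 kHz mod fs = 15.5 kHz.
15.5 kHz ≤ fs/2 = 20.25 kHz, appears at 15.5 kHz.
Distinct values: {4 kHz, 10.5 kHz, 13.5 kHz, 15.5 kHz, 16 kHz} → 5.

5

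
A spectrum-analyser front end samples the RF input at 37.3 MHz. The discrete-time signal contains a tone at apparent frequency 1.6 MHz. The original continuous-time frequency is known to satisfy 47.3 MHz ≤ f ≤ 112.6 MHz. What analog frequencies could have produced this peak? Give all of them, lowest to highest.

73 MHz, 76.2 MHz, 110.3 MHz

Frequencies that alias to 1.6 MHz are k·fs ± 1.6 MHz for integer k ≥ 0.
k=0: 1.6 MHz.
k=1: 35.7 MHz, 38.9 MHz.
k=2: 73 MHz, 76.2 MHz.
k=3: 110.3 MHz, 113.5 MHz.
k=4: 147.6 MHz, 150.8 MHz.
Within [47.3 MHz, 112.6 MHz]: 73 MHz, 76.2 MHz, 110.3 MHz.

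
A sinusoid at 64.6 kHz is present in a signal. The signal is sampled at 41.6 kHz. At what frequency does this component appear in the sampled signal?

64.6 kHz mod fs = 23 kHz.
23 kHz > fs/2 = 20.8 kHz, folds to fs − 23 kHz = 18.6 kHz.

18.6 kHz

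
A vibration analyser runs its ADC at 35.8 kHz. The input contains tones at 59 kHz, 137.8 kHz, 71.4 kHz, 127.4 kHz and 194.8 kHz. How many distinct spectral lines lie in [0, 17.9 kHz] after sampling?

4

fs/2 = 17.9 kHz.
59 kHz mod fs = 23.2 kHz.
23.2 kHz > fs/2 = 17.9 kHz, folds to fs − 23.2 kHz = 12.6 kHz.
137.8 kHz mod fs = 30.4 kHz.
30.4 kHz > fs/2 = 17.9 kHz, folds to fs − 30.4 kHz = 5.4 kHz.
71.4 kHz mod fs = 35.6 kHz.
35.6 kHz > fs/2 = 17.9 kHz, folds to fs − 35.6 kHz = 0.2 kHz.
127.4 kHz mod fs = 20 kHz.
20 kHz > fs/2 = 17.9 kHz, folds to fs − 20 kHz = 15.8 kHz.
194.8 kHz mod fs = 15.8 kHz.
15.8 kHz ≤ fs/2 = 17.9 kHz, appears at 15.8 kHz.
Distinct values: {0.2 kHz, 5.4 kHz, 12.6 kHz, 15.8 kHz} → 4.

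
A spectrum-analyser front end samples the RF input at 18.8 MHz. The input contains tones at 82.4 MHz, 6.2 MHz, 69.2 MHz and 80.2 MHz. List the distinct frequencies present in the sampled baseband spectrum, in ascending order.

5 MHz, 6 MHz, 6.2 MHz, 7.2 MHz

fs/2 = 9.4 MHz.
82.4 MHz mod fs = 7.2 MHz.
7.2 MHz ≤ fs/2 = 9.4 MHz, appears at 7.2 MHz.
6.2 MHz ≤ fs/2 = 9.4 MHz, passes unchanged.
69.2 MHz mod fs = 12.8 MHz.
12.8 MHz > fs/2 = 9.4 MHz, folds to fs − 12.8 MHz = 6 MHz.
80.2 MHz mod fs = 5 MHz.
5 MHz ≤ fs/2 = 9.4 MHz, appears at 5 MHz.
Distinct values: {5 MHz, 6 MHz, 6.2 MHz, 7.2 MHz}.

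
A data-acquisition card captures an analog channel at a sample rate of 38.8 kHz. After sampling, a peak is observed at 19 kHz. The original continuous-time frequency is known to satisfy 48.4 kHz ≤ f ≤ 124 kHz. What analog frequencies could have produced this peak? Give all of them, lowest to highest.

Frequencies that alias to 19 kHz are k·fs ± 19 kHz for integer k ≥ 0.
k=0: 19 kHz.
k=1: 19.8 kHz, 57.8 kHz.
k=2: 58.6 kHz, 96.6 kHz.
k=3: 97.4 kHz, 135.4 kHz.
k=4: 136.2 kHz, 174.2 kHz.
Within [48.4 kHz, 124 kHz]: 57.8 kHz, 58.6 kHz, 96.6 kHz, 97.4 kHz.

57.8 kHz, 58.6 kHz, 96.6 kHz, 97.4 kHz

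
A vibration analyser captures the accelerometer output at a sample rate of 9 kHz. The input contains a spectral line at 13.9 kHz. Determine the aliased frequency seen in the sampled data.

4.1 kHz

13.9 kHz mod fs = 4.9 kHz.
4.9 kHz > fs/2 = 4.5 kHz, folds to fs − 4.9 kHz = 4.1 kHz.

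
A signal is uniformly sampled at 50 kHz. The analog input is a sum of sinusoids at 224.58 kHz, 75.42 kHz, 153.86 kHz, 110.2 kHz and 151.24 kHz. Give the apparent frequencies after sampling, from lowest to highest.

fs/2 = 25 kHz.
224.58 kHz mod fs = 24.58 kHz.
24.58 kHz ≤ fs/2 = 25 kHz, appears at 24.58 kHz.
75.42 kHz mod fs = 25.42 kHz.
25.42 kHz > fs/2 = 25 kHz, folds to fs − 25.42 kHz = 24.58 kHz.
153.86 kHz mod fs = 3.86 kHz.
3.86 kHz ≤ fs/2 = 25 kHz, appears at 3.86 kHz.
110.2 kHz mod fs = 10.2 kHz.
10.2 kHz ≤ fs/2 = 25 kHz, appears at 10.2 kHz.
151.24 kHz mod fs = 1.24 kHz.
1.24 kHz ≤ fs/2 = 25 kHz, appears at 1.24 kHz.
Distinct values: {1.24 kHz, 3.86 kHz, 10.2 kHz, 24.58 kHz}.

1.24 kHz, 3.86 kHz, 10.2 kHz, 24.58 kHz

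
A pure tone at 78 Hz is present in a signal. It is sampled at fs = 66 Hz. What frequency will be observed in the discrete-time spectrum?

12 Hz

78 Hz mod fs = 12 Hz.
12 Hz ≤ fs/2 = 33 Hz, appears at 12 Hz.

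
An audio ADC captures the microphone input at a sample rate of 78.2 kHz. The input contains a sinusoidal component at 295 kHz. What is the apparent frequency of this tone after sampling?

295 kHz mod fs = 60.4 kHz.
60.4 kHz > fs/2 = 39.1 kHz, folds to fs − 60.4 kHz = 17.8 kHz.

17.8 kHz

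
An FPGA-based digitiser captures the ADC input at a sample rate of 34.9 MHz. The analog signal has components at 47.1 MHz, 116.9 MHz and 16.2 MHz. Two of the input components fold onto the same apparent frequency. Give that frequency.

12.2 MHz

fs/2 = 17.45 MHz.
47.1 MHz mod fs = 12.2 MHz.
12.2 MHz ≤ fs/2 = 17.45 MHz, appears at 12.2 MHz.
116.9 MHz mod fs = 12.2 MHz.
12.2 MHz ≤ fs/2 = 17.45 MHz, appears at 12.2 MHz.
16.2 MHz ≤ fs/2 = 17.45 MHz, passes unchanged.
47.1 MHz and 116.9 MHz both map to 12.2 MHz.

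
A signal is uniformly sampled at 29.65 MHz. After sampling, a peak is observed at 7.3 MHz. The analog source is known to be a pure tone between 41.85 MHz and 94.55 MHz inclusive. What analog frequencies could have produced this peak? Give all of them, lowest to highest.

Frequencies that alias to 7.3 MHz are k·fs ± 7.3 MHz for integer k ≥ 0.
k=0: 7.3 MHz.
k=1: 22.35 MHz, 36.95 MHz.
k=2: 52 MHz, 66.6 MHz.
k=3: 81.65 MHz, 96.25 MHz.
k=4: 111.3 MHz, 125.9 MHz.
Within [41.85 MHz, 94.55 MHz]: 52 MHz, 66.6 MHz, 81.65 MHz.

52 MHz, 66.6 MHz, 81.65 MHz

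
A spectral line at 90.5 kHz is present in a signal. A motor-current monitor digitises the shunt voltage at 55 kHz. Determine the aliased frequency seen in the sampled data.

19.5 kHz

90.5 kHz mod fs = 35.5 kHz.
35.5 kHz > fs/2 = 27.5 kHz, folds to fs − 35.5 kHz = 19.5 kHz.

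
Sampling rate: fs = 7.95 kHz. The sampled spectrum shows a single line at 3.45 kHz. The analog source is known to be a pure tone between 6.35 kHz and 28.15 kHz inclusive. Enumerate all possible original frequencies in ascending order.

11.4 kHz, 12.45 kHz, 19.35 kHz, 20.4 kHz, 27.3 kHz

Frequencies that alias to 3.45 kHz are k·fs ± 3.45 kHz for integer k ≥ 0.
k=0: 3.45 kHz.
k=1: 4.5 kHz, 11.4 kHz.
k=2: 12.45 kHz, 19.35 kHz.
k=3: 20.4 kHz, 27.3 kHz.
k=4: 28.35 kHz, 35.25 kHz.
Within [6.35 kHz, 28.15 kHz]: 11.4 kHz, 12.45 kHz, 19.35 kHz, 20.4 kHz, 27.3 kHz.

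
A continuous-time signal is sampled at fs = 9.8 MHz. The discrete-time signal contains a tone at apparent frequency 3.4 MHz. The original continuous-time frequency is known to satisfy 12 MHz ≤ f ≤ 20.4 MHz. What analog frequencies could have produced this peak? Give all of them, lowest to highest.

13.2 MHz, 16.2 MHz

Frequencies that alias to 3.4 MHz are k·fs ± 3.4 MHz for integer k ≥ 0.
k=0: 3.4 MHz.
k=1: 6.4 MHz, 13.2 MHz.
k=2: 16.2 MHz, 23 MHz.
k=3: 26 MHz, 32.8 MHz.
Within [12 MHz, 20.4 MHz]: 13.2 MHz, 16.2 MHz.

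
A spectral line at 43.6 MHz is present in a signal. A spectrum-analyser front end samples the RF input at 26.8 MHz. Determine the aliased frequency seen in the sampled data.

43.6 MHz mod fs = 16.8 MHz.
16.8 MHz > fs/2 = 13.4 MHz, folds to fs − 16.8 MHz = 10 MHz.

10 MHz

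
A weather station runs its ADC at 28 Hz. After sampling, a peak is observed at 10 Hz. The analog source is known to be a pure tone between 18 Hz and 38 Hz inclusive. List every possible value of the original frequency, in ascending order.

18 Hz, 38 Hz

Frequencies that alias to 10 Hz are k·fs ± 10 Hz for integer k ≥ 0.
k=0: 10 Hz.
k=1: 18 Hz, 38 Hz.
k=2: 46 Hz, 66 Hz.
Within [18 Hz, 38 Hz]: 18 Hz, 38 Hz.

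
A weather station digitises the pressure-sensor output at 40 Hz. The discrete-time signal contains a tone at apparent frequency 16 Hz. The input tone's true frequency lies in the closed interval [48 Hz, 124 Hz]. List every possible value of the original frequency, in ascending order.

Frequencies that alias to 16 Hz are k·fs ± 16 Hz for integer k ≥ 0.
k=0: 16 Hz.
k=1: 24 Hz, 56 Hz.
k=2: 64 Hz, 96 Hz.
k=3: 104 Hz, 136 Hz.
k=4: 144 Hz, 176 Hz.
Within [48 Hz, 124 Hz]: 56 Hz, 64 Hz, 96 Hz, 104 Hz.

56 Hz, 64 Hz, 96 Hz, 104 Hz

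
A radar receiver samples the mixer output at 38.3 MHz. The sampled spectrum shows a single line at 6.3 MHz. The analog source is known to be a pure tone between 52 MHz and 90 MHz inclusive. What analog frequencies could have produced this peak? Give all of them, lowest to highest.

Frequencies that alias to 6.3 MHz are k·fs ± 6.3 MHz for integer k ≥ 0.
k=0: 6.3 MHz.
k=1: 32 MHz, 44.6 MHz.
k=2: 70.3 MHz, 82.9 MHz.
k=3: 108.6 MHz, 121.2 MHz.
Within [52 MHz, 90 MHz]: 70.3 MHz, 82.9 MHz.

70.3 MHz, 82.9 MHz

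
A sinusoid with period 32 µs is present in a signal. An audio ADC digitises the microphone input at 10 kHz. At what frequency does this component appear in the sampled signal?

T = 32 µs → f = 1/T = 31.25 kHz.
31.25 kHz mod fs = 1.25 kHz.
1.25 kHz ≤ fs/2 = 5 kHz, appears at 1.25 kHz.

1.25 kHz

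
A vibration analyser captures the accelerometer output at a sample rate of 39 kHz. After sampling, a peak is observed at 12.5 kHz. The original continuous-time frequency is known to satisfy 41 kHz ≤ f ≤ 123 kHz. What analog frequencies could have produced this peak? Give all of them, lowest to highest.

Frequencies that alias to 12.5 kHz are k·fs ± 12.5 kHz for integer k ≥ 0.
k=0: 12.5 kHz.
k=1: 26.5 kHz, 51.5 kHz.
k=2: 65.5 kHz, 90.5 kHz.
k=3: 104.5 kHz, 129.5 kHz.
k=4: 143.5 kHz, 168.5 kHz.
Within [41 kHz, 123 kHz]: 51.5 kHz, 65.5 kHz, 90.5 kHz, 104.5 kHz.

51.5 kHz, 65.5 kHz, 90.5 kHz, 104.5 kHz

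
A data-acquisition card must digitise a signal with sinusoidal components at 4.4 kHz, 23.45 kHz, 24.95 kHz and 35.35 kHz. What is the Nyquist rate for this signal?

Highest-frequency component: 35.35 kHz.
Nyquist rate = 2 × 35.35 kHz = 70.7 kHz.

70.7 kHz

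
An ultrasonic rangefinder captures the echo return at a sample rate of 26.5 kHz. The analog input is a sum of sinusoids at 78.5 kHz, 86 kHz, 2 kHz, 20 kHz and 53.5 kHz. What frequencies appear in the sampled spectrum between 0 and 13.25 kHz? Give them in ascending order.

0.5 kHz, 1 kHz, 2 kHz, 6.5 kHz

fs/2 = 13.25 kHz.
78.5 kHz mod fs = 25.5 kHz.
25.5 kHz > fs/2 = 13.25 kHz, folds to fs − 25.5 kHz = 1 kHz.
86 kHz mod fs = 6.5 kHz.
6.5 kHz ≤ fs/2 = 13.25 kHz, appears at 6.5 kHz.
2 kHz ≤ fs/2 = 13.25 kHz, passes unchanged.
20 kHz > fs/2 = 13.25 kHz, folds to fs − 20 kHz = 6.5 kHz.
53.5 kHz mod fs = 0.5 kHz.
0.5 kHz ≤ fs/2 = 13.25 kHz, appears at 0.5 kHz.
Distinct values: {0.5 kHz, 1 kHz, 2 kHz, 6.5 kHz}.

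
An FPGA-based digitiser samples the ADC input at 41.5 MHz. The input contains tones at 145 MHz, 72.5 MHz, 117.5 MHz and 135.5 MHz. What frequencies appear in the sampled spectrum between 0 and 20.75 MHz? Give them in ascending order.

7 MHz, 10.5 MHz, 11 MHz, 20.5 MHz

fs/2 = 20.75 MHz.
145 MHz mod fs = 20.5 MHz.
20.5 MHz ≤ fs/2 = 20.75 MHz, appears at 20.5 MHz.
72.5 MHz mod fs = 31 MHz.
31 MHz > fs/2 = 20.75 MHz, folds to fs − 31 MHz = 10.5 MHz.
117.5 MHz mod fs = 34.5 MHz.
34.5 MHz > fs/2 = 20.75 MHz, folds to fs − 34.5 MHz = 7 MHz.
135.5 MHz mod fs = 11 MHz.
11 MHz ≤ fs/2 = 20.75 MHz, appears at 11 MHz.
Distinct values: {7 MHz, 10.5 MHz, 11 MHz, 20.5 MHz}.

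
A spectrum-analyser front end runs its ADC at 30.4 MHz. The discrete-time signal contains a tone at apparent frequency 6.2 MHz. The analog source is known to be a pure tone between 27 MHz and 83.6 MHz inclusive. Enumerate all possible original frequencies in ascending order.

36.6 MHz, 54.6 MHz, 67 MHz

Frequencies that alias to 6.2 MHz are k·fs ± 6.2 MHz for integer k ≥ 0.
k=0: 6.2 MHz.
k=1: 24.2 MHz, 36.6 MHz.
k=2: 54.6 MHz, 67 MHz.
k=3: 85 MHz, 97.4 MHz.
Within [27 MHz, 83.6 MHz]: 36.6 MHz, 54.6 MHz, 67 MHz.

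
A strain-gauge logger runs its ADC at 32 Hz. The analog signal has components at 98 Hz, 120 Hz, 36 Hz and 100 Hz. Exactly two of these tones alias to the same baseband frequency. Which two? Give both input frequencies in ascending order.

36 Hz, 100 Hz

fs/2 = 16 Hz.
98 Hz mod fs = 2 Hz.
2 Hz ≤ fs/2 = 16 Hz, appears at 2 Hz.
120 Hz mod fs = 24 Hz.
24 Hz > fs/2 = 16 Hz, folds to fs − 24 Hz = 8 Hz.
36 Hz mod fs = 4 Hz.
4 Hz ≤ fs/2 = 16 Hz, appears at 4 Hz.
100 Hz mod fs = 4 Hz.
4 Hz ≤ fs/2 = 16 Hz, appears at 4 Hz.
36 Hz and 100 Hz both map to 4 Hz.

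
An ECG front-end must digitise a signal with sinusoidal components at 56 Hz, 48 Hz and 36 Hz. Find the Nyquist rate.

112 Hz

Highest-frequency component: 56 Hz.
Nyquist rate = 2 × 56 Hz = 112 Hz.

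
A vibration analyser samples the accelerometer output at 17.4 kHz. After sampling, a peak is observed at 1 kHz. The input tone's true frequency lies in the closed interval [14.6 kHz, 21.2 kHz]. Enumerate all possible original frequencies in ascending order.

Frequencies that alias to 1 kHz are k·fs ± 1 kHz for integer k ≥ 0.
k=0: 1 kHz.
k=1: 16.4 kHz, 18.4 kHz.
k=2: 33.8 kHz, 35.8 kHz.
Within [14.6 kHz, 21.2 kHz]: 16.4 kHz, 18.4 kHz.

16.4 kHz, 18.4 kHz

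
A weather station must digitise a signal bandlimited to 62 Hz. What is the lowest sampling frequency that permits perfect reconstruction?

124 Hz

Nyquist rate = 2 × 62 Hz = 124 Hz.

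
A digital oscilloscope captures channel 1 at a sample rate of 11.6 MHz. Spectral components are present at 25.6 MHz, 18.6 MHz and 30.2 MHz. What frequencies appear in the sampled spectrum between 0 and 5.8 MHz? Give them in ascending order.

2.4 MHz, 4.6 MHz

fs/2 = 5.8 MHz.
25.6 MHz mod fs = 2.4 MHz.
2.4 MHz ≤ fs/2 = 5.8 MHz, appears at 2.4 MHz.
18.6 MHz mod fs = 7 MHz.
7 MHz > fs/2 = 5.8 MHz, folds to fs − 7 MHz = 4.6 MHz.
30.2 MHz mod fs = 7 MHz.
7 MHz > fs/2 = 5.8 MHz, folds to fs − 7 MHz = 4.6 MHz.
Distinct values: {2.4 MHz, 4.6 MHz}.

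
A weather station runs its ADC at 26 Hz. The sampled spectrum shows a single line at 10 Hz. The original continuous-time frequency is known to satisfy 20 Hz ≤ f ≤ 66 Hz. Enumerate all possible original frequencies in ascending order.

Frequencies that alias to 10 Hz are k·fs ± 10 Hz for integer k ≥ 0.
k=0: 10 Hz.
k=1: 16 Hz, 36 Hz.
k=2: 42 Hz, 62 Hz.
k=3: 68 Hz, 88 Hz.
Within [20 Hz, 66 Hz]: 36 Hz, 42 Hz, 62 Hz.

36 Hz, 42 Hz, 62 Hz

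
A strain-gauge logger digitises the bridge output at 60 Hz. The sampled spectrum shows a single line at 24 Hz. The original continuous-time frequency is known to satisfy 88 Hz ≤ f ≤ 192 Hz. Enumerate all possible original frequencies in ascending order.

Frequencies that alias to 24 Hz are k·fs ± 24 Hz for integer k ≥ 0.
k=0: 24 Hz.
k=1: 36 Hz, 84 Hz.
k=2: 96 Hz, 144 Hz.
k=3: 156 Hz, 204 Hz.
k=4: 216 Hz, 264 Hz.
Within [88 Hz, 192 Hz]: 96 Hz, 144 Hz, 156 Hz.

96 Hz, 144 Hz, 156 Hz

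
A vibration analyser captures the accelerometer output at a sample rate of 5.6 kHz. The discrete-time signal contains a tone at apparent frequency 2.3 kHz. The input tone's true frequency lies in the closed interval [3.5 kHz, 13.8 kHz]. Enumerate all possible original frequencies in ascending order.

7.9 kHz, 8.9 kHz, 13.5 kHz

Frequencies that alias to 2.3 kHz are k·fs ± 2.3 kHz for integer k ≥ 0.
k=0: 2.3 kHz.
k=1: 3.3 kHz, 7.9 kHz.
k=2: 8.9 kHz, 13.5 kHz.
k=3: 14.5 kHz, 19.1 kHz.
Within [3.5 kHz, 13.8 kHz]: 7.9 kHz, 8.9 kHz, 13.5 kHz.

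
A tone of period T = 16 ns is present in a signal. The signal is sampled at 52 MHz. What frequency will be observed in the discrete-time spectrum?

T = 16 ns → f = 1/T = 62.5 MHz.
62.5 MHz mod fs = 10.5 MHz.
10.5 MHz ≤ fs/2 = 26 MHz, appears at 10.5 MHz.

10.5 MHz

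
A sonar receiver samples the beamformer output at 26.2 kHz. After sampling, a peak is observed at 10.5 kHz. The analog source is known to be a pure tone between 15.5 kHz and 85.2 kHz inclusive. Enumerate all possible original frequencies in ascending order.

15.7 kHz, 36.7 kHz, 41.9 kHz, 62.9 kHz, 68.1 kHz

Frequencies that alias to 10.5 kHz are k·fs ± 10.5 kHz for integer k ≥ 0.
k=0: 10.5 kHz.
k=1: 15.7 kHz, 36.7 kHz.
k=2: 41.9 kHz, 62.9 kHz.
k=3: 68.1 kHz, 89.1 kHz.
k=4: 94.3 kHz, 115.3 kHz.
Within [15.5 kHz, 85.2 kHz]: 15.7 kHz, 36.7 kHz, 41.9 kHz, 62.9 kHz, 68.1 kHz.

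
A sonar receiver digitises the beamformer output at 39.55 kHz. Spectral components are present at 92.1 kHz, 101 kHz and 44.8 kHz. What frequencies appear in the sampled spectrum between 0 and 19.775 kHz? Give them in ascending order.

5.25 kHz, 13 kHz, 17.65 kHz

fs/2 = 19.775 kHz.
92.1 kHz mod fs = 13 kHz.
13 kHz ≤ fs/2 = 19.775 kHz, appears at 13 kHz.
101 kHz mod fs = 21.9 kHz.
21.9 kHz > fs/2 = 19.775 kHz, folds to fs − 21.9 kHz = 17.65 kHz.
44.8 kHz mod fs = 5.25 kHz.
5.25 kHz ≤ fs/2 = 19.775 kHz, appears at 5.25 kHz.
Distinct values: {5.25 kHz, 13 kHz, 17.65 kHz}.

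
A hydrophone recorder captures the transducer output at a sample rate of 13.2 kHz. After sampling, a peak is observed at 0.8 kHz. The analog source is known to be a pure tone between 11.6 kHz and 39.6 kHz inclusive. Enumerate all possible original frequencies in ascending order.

12.4 kHz, 14 kHz, 25.6 kHz, 27.2 kHz, 38.8 kHz

Frequencies that alias to 0.8 kHz are k·fs ± 0.8 kHz for integer k ≥ 0.
k=0: 0.8 kHz.
k=1: 12.4 kHz, 14 kHz.
k=2: 25.6 kHz, 27.2 kHz.
k=3: 38.8 kHz, 40.4 kHz.
k=4: 52 kHz, 53.6 kHz.
Within [11.6 kHz, 39.6 kHz]: 12.4 kHz, 14 kHz, 25.6 kHz, 27.2 kHz, 38.8 kHz.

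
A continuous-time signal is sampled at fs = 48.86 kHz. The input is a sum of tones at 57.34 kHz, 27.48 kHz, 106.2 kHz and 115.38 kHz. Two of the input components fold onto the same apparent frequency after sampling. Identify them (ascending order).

fs/2 = 24.43 kHz.
57.34 kHz mod fs = 8.48 kHz.
8.48 kHz ≤ fs/2 = 24.43 kHz, appears at 8.48 kHz.
27.48 kHz > fs/2 = 24.43 kHz, folds to fs − 27.48 kHz = 21.38 kHz.
106.2 kHz mod fs = 8.48 kHz.
8.48 kHz ≤ fs/2 = 24.43 kHz, appears at 8.48 kHz.
115.38 kHz mod fs = 17.66 kHz.
17.66 kHz ≤ fs/2 = 24.43 kHz, appears at 17.66 kHz.
57.34 kHz and 106.2 kHz both map to 8.48 kHz.

57.34 kHz, 106.2 kHz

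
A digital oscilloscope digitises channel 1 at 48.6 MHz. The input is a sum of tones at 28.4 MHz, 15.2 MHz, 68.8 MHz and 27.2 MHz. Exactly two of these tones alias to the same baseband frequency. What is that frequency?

20.2 MHz

fs/2 = 24.3 MHz.
28.4 MHz > fs/2 = 24.3 MHz, folds to fs − 28.4 MHz = 20.2 MHz.
15.2 MHz ≤ fs/2 = 24.3 MHz, passes unchanged.
68.8 MHz mod fs = 20.2 MHz.
20.2 MHz ≤ fs/2 = 24.3 MHz, appears at 20.2 MHz.
27.2 MHz > fs/2 = 24.3 MHz, folds to fs − 27.2 MHz = 21.4 MHz.
28.4 MHz and 68.8 MHz both map to 20.2 MHz.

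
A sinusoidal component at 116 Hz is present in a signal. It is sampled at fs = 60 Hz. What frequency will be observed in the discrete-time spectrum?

116 Hz mod fs = 56 Hz.
56 Hz > fs/2 = 30 Hz, folds to fs − 56 Hz = 4 Hz.

4 Hz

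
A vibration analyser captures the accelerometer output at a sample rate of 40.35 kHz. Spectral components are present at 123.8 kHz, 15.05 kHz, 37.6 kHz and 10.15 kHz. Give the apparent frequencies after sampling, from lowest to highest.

fs/2 = 20.175 kHz.
123.8 kHz mod fs = 2.75 kHz.
2.75 kHz ≤ fs/2 = 20.175 kHz, appears at 2.75 kHz.
15.05 kHz ≤ fs/2 = 20.175 kHz, passes unchanged.
37.6 kHz > fs/2 = 20.175 kHz, folds to fs − 37.6 kHz = 2.75 kHz.
10.15 kHz ≤ fs/2 = 20.175 kHz, passes unchanged.
Distinct values: {2.75 kHz, 10.15 kHz, 15.05 kHz}.

2.75 kHz, 10.15 kHz, 15.05 kHz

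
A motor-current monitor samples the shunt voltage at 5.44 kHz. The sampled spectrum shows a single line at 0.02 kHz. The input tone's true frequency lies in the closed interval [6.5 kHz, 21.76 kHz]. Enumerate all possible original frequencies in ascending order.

10.86 kHz, 10.9 kHz, 16.3 kHz, 16.34 kHz, 21.74 kHz

Frequencies that alias to 0.02 kHz are k·fs ± 0.02 kHz for integer k ≥ 0.
k=0: 0.02 kHz.
k=1: 5.42 kHz, 5.46 kHz.
k=2: 10.86 kHz, 10.9 kHz.
k=3: 16.3 kHz, 16.34 kHz.
k=4: 21.74 kHz, 21.78 kHz.
k=5: 27.18 kHz, 27.22 kHz.
Within [6.5 kHz, 21.76 kHz]: 10.86 kHz, 10.9 kHz, 16.3 kHz, 16.34 kHz, 21.74 kHz.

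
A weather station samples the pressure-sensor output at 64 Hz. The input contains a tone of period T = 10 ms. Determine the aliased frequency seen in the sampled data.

T = 10 ms → f = 1/T = 100 Hz.
100 Hz mod fs = 36 Hz.
36 Hz > fs/2 = 32 Hz, folds to fs − 36 Hz = 28 Hz.

28 Hz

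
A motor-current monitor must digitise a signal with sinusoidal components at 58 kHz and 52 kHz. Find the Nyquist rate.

116 kHz

Highest-frequency component: 58 kHz.
Nyquist rate = 2 × 58 kHz = 116 kHz.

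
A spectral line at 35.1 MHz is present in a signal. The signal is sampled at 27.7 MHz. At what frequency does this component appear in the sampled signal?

35.1 MHz mod fs = 7.4 MHz.
7.4 MHz ≤ fs/2 = 13.85 MHz, appears at 7.4 MHz.

7.4 MHz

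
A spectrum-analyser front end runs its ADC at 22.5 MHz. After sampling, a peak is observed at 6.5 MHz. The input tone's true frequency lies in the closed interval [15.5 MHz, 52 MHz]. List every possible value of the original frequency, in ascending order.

16 MHz, 29 MHz, 38.5 MHz, 51.5 MHz

Frequencies that alias to 6.5 MHz are k·fs ± 6.5 MHz for integer k ≥ 0.
k=0: 6.5 MHz.
k=1: 16 MHz, 29 MHz.
k=2: 38.5 MHz, 51.5 MHz.
k=3: 61 MHz, 74 MHz.
Within [15.5 MHz, 52 MHz]: 16 MHz, 29 MHz, 38.5 MHz, 51.5 MHz.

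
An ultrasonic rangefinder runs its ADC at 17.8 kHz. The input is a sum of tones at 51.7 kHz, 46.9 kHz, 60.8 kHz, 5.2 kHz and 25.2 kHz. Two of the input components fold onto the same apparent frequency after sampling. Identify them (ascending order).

fs/2 = 8.9 kHz.
51.7 kHz mod fs = 16.1 kHz.
16.1 kHz > fs/2 = 8.9 kHz, folds to fs − 16.1 kHz = 1.7 kHz.
46.9 kHz mod fs = 11.3 kHz.
11.3 kHz > fs/2 = 8.9 kHz, folds to fs − 11.3 kHz = 6.5 kHz.
60.8 kHz mod fs = 7.4 kHz.
7.4 kHz ≤ fs/2 = 8.9 kHz, appears at 7.4 kHz.
5.2 kHz ≤ fs/2 = 8.9 kHz, passes unchanged.
25.2 kHz mod fs = 7.4 kHz.
7.4 kHz ≤ fs/2 = 8.9 kHz, appears at 7.4 kHz.
25.2 kHz and 60.8 kHz both map to 7.4 kHz.

25.2 kHz, 60.8 kHz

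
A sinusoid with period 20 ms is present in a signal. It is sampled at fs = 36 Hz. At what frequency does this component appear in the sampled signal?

14 Hz

T = 20 ms → f = 1/T = 50 Hz.
50 Hz mod fs = 14 Hz.
14 Hz ≤ fs/2 = 18 Hz, appears at 14 Hz.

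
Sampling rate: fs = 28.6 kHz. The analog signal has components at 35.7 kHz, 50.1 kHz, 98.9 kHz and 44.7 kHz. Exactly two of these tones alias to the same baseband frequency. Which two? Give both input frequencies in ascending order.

fs/2 = 14.3 kHz.
35.7 kHz mod fs = 7.1 kHz.
7.1 kHz ≤ fs/2 = 14.3 kHz, appears at 7.1 kHz.
50.1 kHz mod fs = 21.5 kHz.
21.5 kHz > fs/2 = 14.3 kHz, folds to fs − 21.5 kHz = 7.1 kHz.
98.9 kHz mod fs = 13.1 kHz.
13.1 kHz ≤ fs/2 = 14.3 kHz, appears at 13.1 kHz.
44.7 kHz mod fs = 16.1 kHz.
16.1 kHz > fs/2 = 14.3 kHz, folds to fs − 16.1 kHz = 12.5 kHz.
35.7 kHz and 50.1 kHz both map to 7.1 kHz.

35.7 kHz, 50.1 kHz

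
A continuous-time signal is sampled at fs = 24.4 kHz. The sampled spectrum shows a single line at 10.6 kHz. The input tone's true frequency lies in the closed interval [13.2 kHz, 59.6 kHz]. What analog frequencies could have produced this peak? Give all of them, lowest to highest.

13.8 kHz, 35 kHz, 38.2 kHz, 59.4 kHz

Frequencies that alias to 10.6 kHz are k·fs ± 10.6 kHz for integer k ≥ 0.
k=0: 10.6 kHz.
k=1: 13.8 kHz, 35 kHz.
k=2: 38.2 kHz, 59.4 kHz.
k=3: 62.6 kHz, 83.8 kHz.
Within [13.2 kHz, 59.6 kHz]: 13.8 kHz, 35 kHz, 38.2 kHz, 59.4 kHz.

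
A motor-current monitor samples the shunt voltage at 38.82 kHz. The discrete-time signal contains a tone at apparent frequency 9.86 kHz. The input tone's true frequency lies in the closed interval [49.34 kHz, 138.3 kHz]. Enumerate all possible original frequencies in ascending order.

Frequencies that alias to 9.86 kHz are k·fs ± 9.86 kHz for integer k ≥ 0.
k=0: 9.86 kHz.
k=1: 28.96 kHz, 48.68 kHz.
k=2: 67.78 kHz, 87.5 kHz.
k=3: 106.6 kHz, 126.32 kHz.
k=4: 145.42 kHz, 165.14 kHz.
Within [49.34 kHz, 138.3 kHz]: 67.78 kHz, 87.5 kHz, 106.6 kHz, 126.32 kHz.

67.78 kHz, 87.5 kHz, 106.6 kHz, 126.32 kHz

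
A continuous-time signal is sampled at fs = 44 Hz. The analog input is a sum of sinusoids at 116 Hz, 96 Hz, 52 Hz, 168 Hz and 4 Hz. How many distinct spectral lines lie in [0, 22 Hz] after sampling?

fs/2 = 22 Hz.
116 Hz mod fs = 28 Hz.
28 Hz > fs/2 = 22 Hz, folds to fs − 28 Hz = 16 Hz.
96 Hz mod fs = 8 Hz.
8 Hz ≤ fs/2 = 22 Hz, appears at 8 Hz.
52 Hz mod fs = 8 Hz.
8 Hz ≤ fs/2 = 22 Hz, appears at 8 Hz.
168 Hz mod fs = 36 Hz.
36 Hz > fs/2 = 22 Hz, folds to fs − 36 Hz = 8 Hz.
4 Hz ≤ fs/2 = 22 Hz, passes unchanged.
Distinct values: {4 Hz, 8 Hz, 16 Hz} → 3.

3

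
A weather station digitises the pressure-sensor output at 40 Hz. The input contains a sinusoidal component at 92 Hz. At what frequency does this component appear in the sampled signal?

92 Hz mod fs = 12 Hz.
12 Hz ≤ fs/2 = 20 Hz, appears at 12 Hz.

12 Hz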